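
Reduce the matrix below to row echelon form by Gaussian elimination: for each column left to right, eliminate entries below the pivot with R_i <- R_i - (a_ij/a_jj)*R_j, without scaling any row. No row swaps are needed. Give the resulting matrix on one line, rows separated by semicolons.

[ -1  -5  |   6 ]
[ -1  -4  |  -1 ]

REF = [-1 -5 6; 0 1 -7]

Forward elimination:
R2 <- R2 - (1)*R1:  [  0   1  -7 ]
Row echelon form:
[ -1  -5  |   6 ]
[  0   1  |  -7 ]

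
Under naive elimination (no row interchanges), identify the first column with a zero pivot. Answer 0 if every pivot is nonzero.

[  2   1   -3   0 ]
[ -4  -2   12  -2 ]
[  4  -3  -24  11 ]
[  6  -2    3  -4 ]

Naive forward elimination:
R2 <- R2 - (-2)*R1:  [  0   0   6  -2 ]
R3 <- R3 - (2)*R1:  [   0   -5  -18   11 ]
R4 <- R4 - (3)*R1:  [  0  -5  12  -4 ]
Matrix at this point:
[ 2   1   -3   0 ]
[ 0   0    6  -2 ]
[ 0  -5  -18  11 ]
[ 0  -5   12  -4 ]
Pivot entry (2,2) is zero but row 3 has -5 in column 2 -> naive elimination stops; a row interchange (e.g. R2 <-> R3) would be required here.

first zero-pivot column = 2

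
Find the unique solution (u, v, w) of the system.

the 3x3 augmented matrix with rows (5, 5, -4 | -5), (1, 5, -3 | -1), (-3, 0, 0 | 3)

(-1, 0, 0)

Forward elimination on [A|b]:
R2 <- R2 - (1/5)*R1:  [     0      4  -11/5      0 ]
R3 <- R3 - (-3/5)*R1:  [     0      3  -12/5      0 ]
R3 <- R3 - (3/4)*R2:  [    0     0  -3/4     0 ]
Row echelon form:
[ 5  5     -4  |  -5 ]
[ 0  4  -11/5  |   0 ]
[ 0  0   -3/4  |   0 ]
Back-substitution:
w = (0) / (-3/4) = 0
v = (0 - (-11/5)*(0)) / 4 = 0
u = (-5 - (5)*(0) - (-4)*(0)) / 5 = -1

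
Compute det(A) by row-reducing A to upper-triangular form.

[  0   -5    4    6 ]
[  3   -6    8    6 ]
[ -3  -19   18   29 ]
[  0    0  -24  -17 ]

Forward elimination:
R1 <-> R2   (pivot in column 1 was zero)
[  3   -6    8    6 ]
[  0   -5    4    6 ]
[ -3  -19   18   29 ]
[  0    0  -24  -17 ]
R3 <- R3 - (-1)*R1:  [   0  -25   26   35 ]
R3 <- R3 - (5)*R2:  [ 0  0  6  5 ]
R4 <- R4 - (-4)*R3:  [ 0  0  0  3 ]
Upper-triangular form:
[ 3  -6  8  6 ]
[ 0  -5  4  6 ]
[ 0   0  6  5 ]
[ 0   0  0  3 ]
det(A) = (-1)^1 * (3) * (-5) * (6) * (3) = 270  (1 row swap -> sign -1)

det(A) = 270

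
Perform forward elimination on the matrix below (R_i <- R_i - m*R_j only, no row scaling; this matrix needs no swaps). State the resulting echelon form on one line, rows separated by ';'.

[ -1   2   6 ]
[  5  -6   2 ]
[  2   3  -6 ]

Forward elimination:
R2 <- R2 - (-5)*R1:  [  0   4  32 ]
R3 <- R3 - (-2)*R1:  [ 0  7  6 ]
R3 <- R3 - (7/4)*R2:  [   0    0  -50 ]
Row echelon form:
[ -1  2    6 ]
[  0  4   32 ]
[  0  0  -50 ]

REF = [-1 2 6; 0 4 32; 0 0 -50]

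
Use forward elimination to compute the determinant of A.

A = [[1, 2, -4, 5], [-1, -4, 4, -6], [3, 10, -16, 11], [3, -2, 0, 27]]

Forward elimination:
R2 <- R2 - (-1)*R1:  [  0  -2   0  -1 ]
R3 <- R3 - (3)*R1:  [  0   4  -4  -4 ]
R4 <- R4 - (3)*R1:  [  0  -8  12  12 ]
R3 <- R3 - (-2)*R2:  [  0   0  -4  -6 ]
R4 <- R4 - (4)*R2:  [  0   0  12  16 ]
R4 <- R4 - (-3)*R3:  [  0   0   0  -2 ]
Upper-triangular form:
[ 1   2  -4   5 ]
[ 0  -2   0  -1 ]
[ 0   0  -4  -6 ]
[ 0   0   0  -2 ]
det(A) = (-1)^0 * (1) * (-2) * (-4) * (-2) = -16  (0 row swaps -> sign +1)

det(A) = -16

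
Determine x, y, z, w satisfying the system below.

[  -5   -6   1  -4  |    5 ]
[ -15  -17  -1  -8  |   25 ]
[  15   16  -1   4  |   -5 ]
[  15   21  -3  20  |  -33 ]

(-2, 2, -5, -3)

Forward elimination on [A|b]:
R2 <- R2 - (3)*R1:  [  0   1  -4   4  10 ]
R3 <- R3 - (-3)*R1:  [  0  -2   2  -8  10 ]
R4 <- R4 - (-3)*R1:  [   0    3    0    8  -18 ]
R3 <- R3 - (-2)*R2:  [  0   0  -6   0  30 ]
R4 <- R4 - (3)*R2:  [   0    0   12   -4  -48 ]
R4 <- R4 - (-2)*R3:  [  0   0   0  -4  12 ]
Row echelon form:
[ -5  -6   1  -4  |   5 ]
[  0   1  -4   4  |  10 ]
[  0   0  -6   0  |  30 ]
[  0   0   0  -4  |  12 ]
Back-substitution:
w = (12) / -4 = -3
z = (30) / -6 = -5
y = (10 - (-4)*(-5) - (4)*(-3)) / 1 = 2
x = (5 - (-6)*(2) - (1)*(-5) - (-4)*(-3)) / -5 = -2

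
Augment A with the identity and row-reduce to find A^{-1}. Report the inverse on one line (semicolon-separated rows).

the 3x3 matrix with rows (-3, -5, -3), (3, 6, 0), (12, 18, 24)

inverse = [-8 -11/3 -1; 4 2 1/2; 1 1/3 1/6]

Gauss-Jordan on [A | I]:
R1 <- (1/-3)*R1:  [    1   5/3     1  |  -1/3     0     0 ]
R2 <- R2 - (3)*R1:  [  0   1  -3  |   1   1   0 ]
R3 <- R3 - (12)*R1:  [  0  -2  12  |   4   0   1 ]
R1 <- R1 - (5/3)*R2:  [    1     0     6  |    -2  -5/3     0 ]
R3 <- R3 - (-2)*R2:  [ 0  0  6  |  6  2  1 ]
R3 <- (1/6)*R3:  [   0    0    1  |    1  1/3  1/6 ]
R1 <- R1 - (6)*R3:  [     1      0      0  |     -8  -11/3     -1 ]
R2 <- R2 - (-3)*R3:  [   0    1    0  |    4    2  1/2 ]
Right block of [I | A^{-1}] is the inverse:
[ -8  -11/3   -1 ]
[  4      2  1/2 ]
[  1    1/3  1/6 ]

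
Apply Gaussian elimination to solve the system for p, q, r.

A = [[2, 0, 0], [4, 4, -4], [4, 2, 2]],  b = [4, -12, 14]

Forward elimination on [A|b]:
R2 <- R2 - (2)*R1:  [   0    4   -4  -20 ]
R3 <- R3 - (2)*R1:  [ 0  2  2  6 ]
R3 <- R3 - (1/2)*R2:  [  0   0   4  16 ]
Row echelon form:
[ 2  0   0  |    4 ]
[ 0  4  -4  |  -20 ]
[ 0  0   4  |   16 ]
Back-substitution:
r = (16) / 4 = 4
q = (-20 - (-4)*(4)) / 4 = -1
p = (4) / 2 = 2

(2, -1, 4)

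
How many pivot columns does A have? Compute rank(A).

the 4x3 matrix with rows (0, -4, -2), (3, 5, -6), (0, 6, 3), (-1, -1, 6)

rank(A) = 3

Row reduction:
R1 <-> R2   (pivot in column 1 was zero)
[  3   5  -6 ]
[  0  -4  -2 ]
[  0   6   3 ]
[ -1  -1   6 ]
R4 <- R4 - (-1/3)*R1:  [   0  2/3    4 ]
R3 <- R3 - (-3/2)*R2:  [ 0  0  0 ]
R4 <- R4 - (-1/6)*R2:  [    0     0  11/3 ]
R3 <-> R4   (pivot in column 3 was zero)
[ 3   5    -6 ]
[ 0  -4    -2 ]
[ 0   0  11/3 ]
[ 0   0     0 ]
Row echelon form:
[ 3   5    -6 ]
[ 0  -4    -2 ]
[ 0   0  11/3 ]
[ 0   0     0 ]
Nonzero rows / pivot columns: 3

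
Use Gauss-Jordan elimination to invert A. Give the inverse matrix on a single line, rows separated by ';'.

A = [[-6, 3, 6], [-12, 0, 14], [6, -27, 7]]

inverse = [21/10 -61/60 7/30; 14/15 -13/30 1/15; 9/5 -4/5 1/5]

Gauss-Jordan on [A | I]:
R1 <- (1/-6)*R1:  [    1  -1/2    -1  |  -1/6     0     0 ]
R2 <- R2 - (-12)*R1:  [  0  -6   2  |  -2   1   0 ]
R3 <- R3 - (6)*R1:  [   0  -24   13  |    1    0    1 ]
R2 <- (1/-6)*R2:  [    0     1  -1/3  |   1/3  -1/6     0 ]
R1 <- R1 - (-1/2)*R2:  [     1      0   -7/6  |      0  -1/12      0 ]
R3 <- R3 - (-24)*R2:  [  0   0   5  |   9  -4   1 ]
R3 <- (1/5)*R3:  [    0     0     1  |   9/5  -4/5   1/5 ]
R1 <- R1 - (-7/6)*R3:  [      1       0       0  |   21/10  -61/60    7/30 ]
R2 <- R2 - (-1/3)*R3:  [      0       1       0  |   14/15  -13/30    1/15 ]
Right block of [I | A^{-1}] is the inverse:
[ 21/10  -61/60  7/30 ]
[ 14/15  -13/30  1/15 ]
[   9/5    -4/5   1/5 ]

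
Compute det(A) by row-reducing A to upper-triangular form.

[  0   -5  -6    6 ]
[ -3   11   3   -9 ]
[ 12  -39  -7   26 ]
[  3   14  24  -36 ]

Forward elimination:
R1 <-> R2   (pivot in column 1 was zero)
[ -3   11   3   -9 ]
[  0   -5  -6    6 ]
[ 12  -39  -7   26 ]
[  3   14  24  -36 ]
R3 <- R3 - (-4)*R1:  [   0    5    5  -10 ]
R4 <- R4 - (-1)*R1:  [   0   25   27  -45 ]
R3 <- R3 - (-1)*R2:  [  0   0  -1  -4 ]
R4 <- R4 - (-5)*R2:  [   0    0   -3  -15 ]
R4 <- R4 - (3)*R3:  [  0   0   0  -3 ]
Upper-triangular form:
[ -3  11   3  -9 ]
[  0  -5  -6   6 ]
[  0   0  -1  -4 ]
[  0   0   0  -3 ]
det(A) = (-1)^1 * (-3) * (-5) * (-1) * (-3) = -45  (1 row swap -> sign -1)

det(A) = -45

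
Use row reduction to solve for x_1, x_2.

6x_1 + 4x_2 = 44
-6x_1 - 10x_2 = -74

(4, 5)

Forward elimination on [A|b]:
R2 <- R2 - (-1)*R1:  [   0   -6  -30 ]
Row echelon form:
[ 6   4  |   44 ]
[ 0  -6  |  -30 ]
Back-substitution:
x_2 = (-30) / -6 = 5
x_1 = (44 - (4)*(5)) / 6 = 4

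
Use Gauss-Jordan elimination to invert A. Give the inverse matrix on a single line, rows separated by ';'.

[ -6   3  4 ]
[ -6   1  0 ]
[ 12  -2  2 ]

Gauss-Jordan on [A | I]:
R1 <- (1/-6)*R1:  [    1  -1/2  -2/3  |  -1/6     0     0 ]
R2 <- R2 - (-6)*R1:  [  0  -2  -4  |  -1   1   0 ]
R3 <- R3 - (12)*R1:  [  0   4  10  |   2   0   1 ]
R2 <- (1/-2)*R2:  [    0     1     2  |   1/2  -1/2     0 ]
R1 <- R1 - (-1/2)*R2:  [    1     0   1/3  |  1/12  -1/4     0 ]
R3 <- R3 - (4)*R2:  [ 0  0  2  |  0  2  1 ]
R3 <- (1/2)*R3:  [   0    0    1  |    0    1  1/2 ]
R1 <- R1 - (1/3)*R3:  [     1      0      0  |   1/12  -7/12   -1/6 ]
R2 <- R2 - (2)*R3:  [    0     1     0  |   1/2  -5/2    -1 ]
Right block of [I | A^{-1}] is the inverse:
[ 1/12  -7/12  -1/6 ]
[  1/2   -5/2    -1 ]
[    0      1   1/2 ]

inverse = [1/12 -7/12 -1/6; 1/2 -5/2 -1; 0 1 1/2]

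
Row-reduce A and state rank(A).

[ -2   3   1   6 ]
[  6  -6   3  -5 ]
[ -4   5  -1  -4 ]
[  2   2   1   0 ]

rank(A) = 4

Row reduction:
R2 <- R2 - (-3)*R1:  [  0   3   6  13 ]
R3 <- R3 - (2)*R1:  [   0   -1   -3  -16 ]
R4 <- R4 - (-1)*R1:  [ 0  5  2  6 ]
R3 <- R3 - (-1/3)*R2:  [     0      0     -1  -35/3 ]
R4 <- R4 - (5/3)*R2:  [     0      0     -8  -47/3 ]
R4 <- R4 - (8)*R3:  [     0      0      0  233/3 ]
Row echelon form:
[ -2  3   1      6 ]
[  0  3   6     13 ]
[  0  0  -1  -35/3 ]
[  0  0   0  233/3 ]
Nonzero rows / pivot columns: 4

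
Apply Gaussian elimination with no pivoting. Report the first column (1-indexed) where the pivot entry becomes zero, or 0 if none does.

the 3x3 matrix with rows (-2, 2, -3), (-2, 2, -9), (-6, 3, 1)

Naive forward elimination:
R2 <- R2 - (1)*R1:  [  0   0  -6 ]
R3 <- R3 - (3)*R1:  [  0  -3  10 ]
Matrix at this point:
[ -2   2  -3 ]
[  0   0  -6 ]
[  0  -3  10 ]
Pivot entry (2,2) is zero but row 3 has -3 in column 2 -> naive elimination stops; a row interchange (e.g. R2 <-> R3) would be required here.

first zero-pivot column = 2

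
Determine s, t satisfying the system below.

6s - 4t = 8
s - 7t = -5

Forward elimination on [A|b]:
R2 <- R2 - (1/6)*R1:  [     0  -19/3  -19/3 ]
Row echelon form:
[ 6     -4  |      8 ]
[ 0  -19/3  |  -19/3 ]
Back-substitution:
t = (-19/3) / (-19/3) = 1
s = (8 - (-4)*(1)) / 6 = 2

(2, 1)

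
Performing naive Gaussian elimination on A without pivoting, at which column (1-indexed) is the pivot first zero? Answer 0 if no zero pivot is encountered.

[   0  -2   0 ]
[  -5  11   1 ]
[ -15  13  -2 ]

Naive forward elimination:
Pivot entry (1,1) is zero but row 2 has -5 in column 1 -> naive elimination stops; a row interchange (e.g. R1 <-> R2) would be required here.

first zero-pivot column = 1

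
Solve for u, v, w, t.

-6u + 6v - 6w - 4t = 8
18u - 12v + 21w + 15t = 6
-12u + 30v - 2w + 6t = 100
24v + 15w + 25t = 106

Forward elimination on [A|b]:
R2 <- R2 - (-3)*R1:  [  0   6   3   3  30 ]
R3 <- R3 - (2)*R1:  [  0  18  10  14  84 ]
R3 <- R3 - (3)*R2:  [  0   0   1   5  -6 ]
R4 <- R4 - (4)*R2:  [   0    0    3   13  -14 ]
R4 <- R4 - (3)*R3:  [  0   0   0  -2   4 ]
Row echelon form:
[ -6  6  -6  -4  |   8 ]
[  0  6   3   3  |  30 ]
[  0  0   1   5  |  -6 ]
[  0  0   0  -2  |   4 ]
Back-substitution:
t = (4) / -2 = -2
w = (-6 - (5)*(-2)) / 1 = 4
v = (30 - (3)*(4) - (3)*(-2)) / 6 = 4
u = (8 - (6)*(4) - (-6)*(4) - (-4)*(-2)) / -6 = 0

(0, 4, 4, -2)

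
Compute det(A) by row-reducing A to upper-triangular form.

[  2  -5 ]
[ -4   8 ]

det(A) = -4

Forward elimination:
R2 <- R2 - (-2)*R1:  [  0  -2 ]
Upper-triangular form:
[ 2  -5 ]
[ 0  -2 ]
det(A) = (-1)^0 * (2) * (-2) = -4  (0 row swaps -> sign +1)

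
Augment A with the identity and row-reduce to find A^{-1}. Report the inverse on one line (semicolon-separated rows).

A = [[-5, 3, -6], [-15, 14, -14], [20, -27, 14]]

Gauss-Jordan on [A | I]:
R1 <- (1/-5)*R1:  [    1  -3/5   6/5  |  -1/5     0     0 ]
R2 <- R2 - (-15)*R1:  [  0   5   4  |  -3   1   0 ]
R3 <- R3 - (20)*R1:  [   0  -15  -10  |    4    0    1 ]
R2 <- (1/5)*R2:  [    0     1   4/5  |  -3/5   1/5     0 ]
R1 <- R1 - (-3/5)*R2:  [      1       0   42/25  |  -14/25    3/25       0 ]
R3 <- R3 - (-15)*R2:  [  0   0   2  |  -5   3   1 ]
R3 <- (1/2)*R3:  [    0     0     1  |  -5/2   3/2   1/2 ]
R1 <- R1 - (42/25)*R3:  [      1       0       0  |   91/25   -12/5  -21/25 ]
R2 <- R2 - (4/5)*R3:  [    0     1     0  |   7/5    -1  -2/5 ]
Right block of [I | A^{-1}] is the inverse:
[ 91/25  -12/5  -21/25 ]
[   7/5     -1    -2/5 ]
[  -5/2    3/2     1/2 ]

inverse = [91/25 -12/5 -21/25; 7/5 -1 -2/5; -5/2 3/2 1/2]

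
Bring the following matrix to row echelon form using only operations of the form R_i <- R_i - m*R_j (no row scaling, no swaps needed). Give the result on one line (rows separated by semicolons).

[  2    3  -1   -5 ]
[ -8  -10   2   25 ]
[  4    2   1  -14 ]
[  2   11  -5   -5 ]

Forward elimination:
R2 <- R2 - (-4)*R1:  [  0   2  -2   5 ]
R3 <- R3 - (2)*R1:  [  0  -4   3  -4 ]
R4 <- R4 - (1)*R1:  [  0   8  -4   0 ]
R3 <- R3 - (-2)*R2:  [  0   0  -1   6 ]
R4 <- R4 - (4)*R2:  [   0    0    4  -20 ]
R4 <- R4 - (-4)*R3:  [ 0  0  0  4 ]
Row echelon form:
[ 2  3  -1  -5 ]
[ 0  2  -2   5 ]
[ 0  0  -1   6 ]
[ 0  0   0   4 ]

REF = [2 3 -1 -5; 0 2 -2 5; 0 0 -1 6; 0 0 0 4]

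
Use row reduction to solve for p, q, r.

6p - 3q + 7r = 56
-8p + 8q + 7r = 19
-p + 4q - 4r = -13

(5, 3, 5)

Forward elimination on [A|b]:
R2 <- R2 - (-4/3)*R1:  [     0      4   49/3  281/3 ]
R3 <- R3 - (-1/6)*R1:  [     0    7/2  -17/6  -11/3 ]
R3 <- R3 - (7/8)*R2:  [      0       0  -137/8  -685/8 ]
Row echelon form:
[ 6  -3       7  |      56 ]
[ 0   4    49/3  |   281/3 ]
[ 0   0  -137/8  |  -685/8 ]
Back-substitution:
r = (-685/8) / (-137/8) = 5
q = (281/3 - (49/3)*(5)) / 4 = 3
p = (56 - (-3)*(3) - (7)*(5)) / 6 = 5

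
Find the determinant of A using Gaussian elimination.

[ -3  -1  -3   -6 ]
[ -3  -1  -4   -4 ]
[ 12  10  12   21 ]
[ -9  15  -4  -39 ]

det(A) = 36

Forward elimination:
R2 <- R2 - (1)*R1:  [  0   0  -1   2 ]
R3 <- R3 - (-4)*R1:  [  0   6   0  -3 ]
R4 <- R4 - (3)*R1:  [   0   18    5  -21 ]
R2 <-> R3   (pivot in column 2 was zero)
[ -3  -1  -3   -6 ]
[  0   6   0   -3 ]
[  0   0  -1    2 ]
[  0  18   5  -21 ]
R4 <- R4 - (3)*R2:  [   0    0    5  -12 ]
R4 <- R4 - (-5)*R3:  [  0   0   0  -2 ]
Upper-triangular form:
[ -3  -1  -3  -6 ]
[  0   6   0  -3 ]
[  0   0  -1   2 ]
[  0   0   0  -2 ]
det(A) = (-1)^1 * (-3) * (6) * (-1) * (-2) = 36  (1 row swap -> sign -1)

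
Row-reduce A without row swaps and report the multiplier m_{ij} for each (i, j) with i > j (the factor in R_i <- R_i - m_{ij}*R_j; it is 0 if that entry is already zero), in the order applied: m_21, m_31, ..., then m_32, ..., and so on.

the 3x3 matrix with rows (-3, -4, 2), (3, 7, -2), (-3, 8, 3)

Forward elimination:
R2 <- R2 - (-1)*R1:  [ 0  3  0 ]
R3 <- R3 - (1)*R1:  [  0  12   1 ]
R3 <- R3 - (4)*R2:  [ 0  0  1 ]
Multipliers (in order of application): m_{21} = -1, m_{31} = 1, m_{32} = 4

multipliers: -1, 1, 4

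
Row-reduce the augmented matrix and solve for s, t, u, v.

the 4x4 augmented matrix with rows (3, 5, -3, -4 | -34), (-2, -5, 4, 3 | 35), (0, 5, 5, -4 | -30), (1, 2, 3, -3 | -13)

Forward elimination on [A|b]:
R2 <- R2 - (-2/3)*R1:  [    0  -5/3     2   1/3  37/3 ]
R4 <- R4 - (1/3)*R1:  [    0   1/3     4  -5/3  -5/3 ]
R3 <- R3 - (-3)*R2:  [  0   0  11  -3   7 ]
R4 <- R4 - (-1/5)*R2:  [    0     0  22/5  -8/5   4/5 ]
R4 <- R4 - (2/5)*R3:  [    0     0     0  -2/5    -2 ]
Row echelon form:
[ 3     5  -3    -4  |   -34 ]
[ 0  -5/3   2   1/3  |  37/3 ]
[ 0     0  11    -3  |     7 ]
[ 0     0   0  -2/5  |    -2 ]
Back-substitution:
v = (-2) / (-2/5) = 5
u = (7 - (-3)*(5)) / 11 = 2
t = (37/3 - (2)*(2) - (1/3)*(5)) / (-5/3) = -4
s = (-34 - (5)*(-4) - (-3)*(2) - (-4)*(5)) / 3 = 4

(4, -4, 2, 5)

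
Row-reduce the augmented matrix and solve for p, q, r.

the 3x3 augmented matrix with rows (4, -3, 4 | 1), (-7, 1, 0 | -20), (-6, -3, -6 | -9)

(3, 1, -2)

Forward elimination on [A|b]:
R2 <- R2 - (-7/4)*R1:  [     0  -17/4      7  -73/4 ]
R3 <- R3 - (-3/2)*R1:  [     0  -15/2      0  -15/2 ]
R3 <- R3 - (30/17)*R2:  [       0        0  -210/17   420/17 ]
Row echelon form:
[ 4     -3        4  |       1 ]
[ 0  -17/4        7  |   -73/4 ]
[ 0      0  -210/17  |  420/17 ]
Back-substitution:
r = (420/17) / (-210/17) = -2
q = (-73/4 - (7)*(-2)) / (-17/4) = 1
p = (1 - (-3)*(1) - (4)*(-2)) / 4 = 3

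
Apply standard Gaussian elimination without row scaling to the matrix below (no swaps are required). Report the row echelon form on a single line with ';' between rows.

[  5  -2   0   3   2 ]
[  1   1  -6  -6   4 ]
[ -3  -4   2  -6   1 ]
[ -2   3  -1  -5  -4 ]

REF = [5 -2 0 3 2; 0 7/5 -6 -33/5 18/5; 0 0 -142/7 -201/7 109/7; 0 0 0 -761/142 -339/142]

Forward elimination:
R2 <- R2 - (1/5)*R1:  [     0    7/5     -6  -33/5   18/5 ]
R3 <- R3 - (-3/5)*R1:  [     0  -26/5      2  -21/5   11/5 ]
R4 <- R4 - (-2/5)*R1:  [     0   11/5     -1  -19/5  -16/5 ]
R3 <- R3 - (-26/7)*R2:  [      0       0  -142/7  -201/7   109/7 ]
R4 <- R4 - (11/7)*R2:  [     0      0   59/7   46/7  -62/7 ]
R4 <- R4 - (-59/142)*R3:  [        0         0         0  -761/142  -339/142 ]
Row echelon form:
[ 5   -2       0         3         2 ]
[ 0  7/5      -6     -33/5      18/5 ]
[ 0    0  -142/7    -201/7     109/7 ]
[ 0    0       0  -761/142  -339/142 ]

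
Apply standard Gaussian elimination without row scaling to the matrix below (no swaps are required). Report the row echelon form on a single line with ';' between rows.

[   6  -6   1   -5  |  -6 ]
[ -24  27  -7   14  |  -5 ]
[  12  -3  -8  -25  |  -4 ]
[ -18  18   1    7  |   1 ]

REF = [6 -6 1 -5 -6; 0 3 -3 -6 -29; 0 0 -1 3 95; 0 0 0 4 363]

Forward elimination:
R2 <- R2 - (-4)*R1:  [   0    3   -3   -6  -29 ]
R3 <- R3 - (2)*R1:  [   0    9  -10  -15    8 ]
R4 <- R4 - (-3)*R1:  [   0    0    4   -8  -17 ]
R3 <- R3 - (3)*R2:  [  0   0  -1   3  95 ]
R4 <- R4 - (-4)*R3:  [   0    0    0    4  363 ]
Row echelon form:
[ 6  -6   1  -5  |   -6 ]
[ 0   3  -3  -6  |  -29 ]
[ 0   0  -1   3  |   95 ]
[ 0   0   0   4  |  363 ]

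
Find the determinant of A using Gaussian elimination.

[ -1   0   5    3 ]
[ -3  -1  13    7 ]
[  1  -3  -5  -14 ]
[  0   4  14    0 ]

Forward elimination:
R2 <- R2 - (3)*R1:  [  0  -1  -2  -2 ]
R3 <- R3 - (-1)*R1:  [   0   -3    0  -11 ]
R3 <- R3 - (3)*R2:  [  0   0   6  -5 ]
R4 <- R4 - (-4)*R2:  [  0   0   6  -8 ]
R4 <- R4 - (1)*R3:  [  0   0   0  -3 ]
Upper-triangular form:
[ -1   0   5   3 ]
[  0  -1  -2  -2 ]
[  0   0   6  -5 ]
[  0   0   0  -3 ]
det(A) = (-1)^0 * (-1) * (-1) * (6) * (-3) = -18  (0 row swaps -> sign +1)

det(A) = -18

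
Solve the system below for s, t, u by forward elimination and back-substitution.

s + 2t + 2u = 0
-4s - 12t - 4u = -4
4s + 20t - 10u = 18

(2, 0, -1)

Forward elimination on [A|b]:
R2 <- R2 - (-4)*R1:  [  0  -4   4  -4 ]
R3 <- R3 - (4)*R1:  [   0   12  -18   18 ]
R3 <- R3 - (-3)*R2:  [  0   0  -6   6 ]
Row echelon form:
[ 1   2   2  |   0 ]
[ 0  -4   4  |  -4 ]
[ 0   0  -6  |   6 ]
Back-substitution:
u = (6) / -6 = -1
t = (-4 - (4)*(-1)) / -4 = 0
s = (0 - (2)*(0) - (2)*(-1)) / 1 = 2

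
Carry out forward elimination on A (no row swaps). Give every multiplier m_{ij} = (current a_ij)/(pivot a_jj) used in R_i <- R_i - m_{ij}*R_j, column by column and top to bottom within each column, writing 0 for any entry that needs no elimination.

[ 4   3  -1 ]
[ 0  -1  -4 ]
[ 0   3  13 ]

Forward elimination:
R2: entry in column 1 is already 0 -> m_{21} = 0 (no row operation needed)
R3: entry in column 1 is already 0 -> m_{31} = 0 (no row operation needed)
R3 <- R3 - (-3)*R2:  [ 0  0  1 ]
Multipliers (in order of application): m_{21} = 0, m_{31} = 0, m_{32} = -3

multipliers: 0, 0, -3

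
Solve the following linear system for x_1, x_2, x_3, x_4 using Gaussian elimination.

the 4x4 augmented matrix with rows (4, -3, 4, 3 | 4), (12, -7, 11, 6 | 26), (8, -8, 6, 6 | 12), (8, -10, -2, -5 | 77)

(5, -1, -1, -5)

Forward elimination on [A|b]:
R2 <- R2 - (3)*R1:  [  0   2  -1  -3  14 ]
R3 <- R3 - (2)*R1:  [  0  -2  -2   0   4 ]
R4 <- R4 - (2)*R1:  [   0   -4  -10  -11   69 ]
R3 <- R3 - (-1)*R2:  [  0   0  -3  -3  18 ]
R4 <- R4 - (-2)*R2:  [   0    0  -12  -17   97 ]
R4 <- R4 - (4)*R3:  [  0   0   0  -5  25 ]
Row echelon form:
[ 4  -3   4   3  |   4 ]
[ 0   2  -1  -3  |  14 ]
[ 0   0  -3  -3  |  18 ]
[ 0   0   0  -5  |  25 ]
Back-substitution:
x_4 = (25) / -5 = -5
x_3 = (18 - (-3)*(-5)) / -3 = -1
x_2 = (14 - (-1)*(-1) - (-3)*(-5)) / 2 = -1
x_1 = (4 - (-3)*(-1) - (4)*(-1) - (3)*(-5)) / 4 = 5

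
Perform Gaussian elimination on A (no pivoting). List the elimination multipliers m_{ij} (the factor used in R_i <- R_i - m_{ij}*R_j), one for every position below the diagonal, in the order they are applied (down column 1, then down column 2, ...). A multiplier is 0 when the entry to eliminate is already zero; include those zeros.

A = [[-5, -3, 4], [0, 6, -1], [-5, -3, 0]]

Forward elimination:
R2: entry in column 1 is already 0 -> m_{21} = 0 (no row operation needed)
R3 <- R3 - (1)*R1:  [  0   0  -4 ]
R3: entry in column 2 is already 0 -> m_{32} = 0 (no row operation needed)
Multipliers (in order of application): m_{21} = 0, m_{31} = 1, m_{32} = 0

multipliers: 0, 1, 0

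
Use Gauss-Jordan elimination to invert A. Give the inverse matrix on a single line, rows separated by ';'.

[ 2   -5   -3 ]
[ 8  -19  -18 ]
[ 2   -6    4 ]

inverse = [-92 19 33/2; -34 7 6; -5 1 1]

Gauss-Jordan on [A | I]:
R1 <- (1/2)*R1:  [    1  -5/2  -3/2  |   1/2     0     0 ]
R2 <- R2 - (8)*R1:  [  0   1  -6  |  -4   1   0 ]
R3 <- R3 - (2)*R1:  [  0  -1   7  |  -1   0   1 ]
R1 <- R1 - (-5/2)*R2:  [     1      0  -33/2  |  -19/2    5/2      0 ]
R3 <- R3 - (-1)*R2:  [  0   0   1  |  -5   1   1 ]
R1 <- R1 - (-33/2)*R3:  [    1     0     0  |   -92    19  33/2 ]
R2 <- R2 - (-6)*R3:  [   0    1    0  |  -34    7    6 ]
Right block of [I | A^{-1}] is the inverse:
[ -92  19  33/2 ]
[ -34   7     6 ]
[  -5   1     1 ]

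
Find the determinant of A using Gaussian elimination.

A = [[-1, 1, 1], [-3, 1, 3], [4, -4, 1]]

Forward elimination:
R2 <- R2 - (3)*R1:  [  0  -2   0 ]
R3 <- R3 - (-4)*R1:  [ 0  0  5 ]
Upper-triangular form:
[ -1   1  1 ]
[  0  -2  0 ]
[  0   0  5 ]
det(A) = (-1)^0 * (-1) * (-2) * (5) = 10  (0 row swaps -> sign +1)

det(A) = 10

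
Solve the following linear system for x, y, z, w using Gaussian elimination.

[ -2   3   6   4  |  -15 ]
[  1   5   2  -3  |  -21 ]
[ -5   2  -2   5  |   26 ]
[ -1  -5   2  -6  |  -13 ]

(-2, -1, -4, 2)

Forward elimination on [A|b]:
R2 <- R2 - (-1/2)*R1:  [     0   13/2      5     -1  -57/2 ]
R3 <- R3 - (5/2)*R1:  [     0  -11/2    -17     -5  127/2 ]
R4 <- R4 - (1/2)*R1:  [     0  -13/2     -1     -8  -11/2 ]
R3 <- R3 - (-11/13)*R2:  [       0        0  -166/13   -76/13   512/13 ]
R4 <- R4 - (-1)*R2:  [   0    0    4   -9  -34 ]
R4 <- R4 - (-26/83)*R3:  [        0         0         0   -899/83  -1798/83 ]
Row echelon form:
[ -2     3        6        4  |       -15 ]
[  0  13/2        5       -1  |     -57/2 ]
[  0     0  -166/13   -76/13  |    512/13 ]
[  0     0        0  -899/83  |  -1798/83 ]
Back-substitution:
w = (-1798/83) / (-899/83) = 2
z = (512/13 - (-76/13)*(2)) / (-166/13) = -4
y = (-57/2 - (5)*(-4) - (-1)*(2)) / (13/2) = -1
x = (-15 - (3)*(-1) - (6)*(-4) - (4)*(2)) / -2 = -2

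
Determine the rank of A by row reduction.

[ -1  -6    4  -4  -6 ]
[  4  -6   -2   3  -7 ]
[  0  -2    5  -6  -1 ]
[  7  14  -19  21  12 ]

Row reduction:
R2 <- R2 - (-4)*R1:  [   0  -30   14  -13  -31 ]
R4 <- R4 - (-7)*R1:  [   0  -28    9   -7  -30 ]
R3 <- R3 - (1/15)*R2:  [      0       0   61/15  -77/15   16/15 ]
R4 <- R4 - (14/15)*R2:  [      0       0  -61/15   77/15  -16/15 ]
R4 <- R4 - (-1)*R3:  [ 0  0  0  0  0 ]
Row echelon form:
[ -1   -6      4      -4     -6 ]
[  0  -30     14     -13    -31 ]
[  0    0  61/15  -77/15  16/15 ]
[  0    0      0       0      0 ]
Nonzero rows / pivot columns: 3

rank(A) = 3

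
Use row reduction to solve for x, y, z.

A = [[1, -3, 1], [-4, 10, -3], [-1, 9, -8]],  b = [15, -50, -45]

Forward elimination on [A|b]:
R2 <- R2 - (-4)*R1:  [  0  -2   1  10 ]
R3 <- R3 - (-1)*R1:  [   0    6   -7  -30 ]
R3 <- R3 - (-3)*R2:  [  0   0  -4   0 ]
Row echelon form:
[ 1  -3   1  |  15 ]
[ 0  -2   1  |  10 ]
[ 0   0  -4  |   0 ]
Back-substitution:
z = (0) / -4 = 0
y = (10 - (1)*(0)) / -2 = -5
x = (15 - (-3)*(-5) - (1)*(0)) / 1 = 0

(0, -5, 0)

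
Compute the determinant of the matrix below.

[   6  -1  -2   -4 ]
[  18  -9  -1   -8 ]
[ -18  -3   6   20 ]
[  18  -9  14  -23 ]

Forward elimination:
R2 <- R2 - (3)*R1:  [  0  -6   5   4 ]
R3 <- R3 - (-3)*R1:  [  0  -6   0   8 ]
R4 <- R4 - (3)*R1:  [   0   -6   20  -11 ]
R3 <- R3 - (1)*R2:  [  0   0  -5   4 ]
R4 <- R4 - (1)*R2:  [   0    0   15  -15 ]
R4 <- R4 - (-3)*R3:  [  0   0   0  -3 ]
Upper-triangular form:
[ 6  -1  -2  -4 ]
[ 0  -6   5   4 ]
[ 0   0  -5   4 ]
[ 0   0   0  -3 ]
det(A) = (-1)^0 * (6) * (-6) * (-5) * (-3) = -540  (0 row swaps -> sign +1)

det(A) = -540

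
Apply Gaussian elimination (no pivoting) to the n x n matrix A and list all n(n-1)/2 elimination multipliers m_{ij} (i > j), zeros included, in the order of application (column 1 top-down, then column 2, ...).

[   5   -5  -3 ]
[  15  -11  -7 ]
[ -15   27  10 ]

Forward elimination:
R2 <- R2 - (3)*R1:  [ 0  4  2 ]
R3 <- R3 - (-3)*R1:  [  0  12   1 ]
R3 <- R3 - (3)*R2:  [  0   0  -5 ]
Multipliers (in order of application): m_{21} = 3, m_{31} = -3, m_{32} = 3

multipliers: 3, -3, 3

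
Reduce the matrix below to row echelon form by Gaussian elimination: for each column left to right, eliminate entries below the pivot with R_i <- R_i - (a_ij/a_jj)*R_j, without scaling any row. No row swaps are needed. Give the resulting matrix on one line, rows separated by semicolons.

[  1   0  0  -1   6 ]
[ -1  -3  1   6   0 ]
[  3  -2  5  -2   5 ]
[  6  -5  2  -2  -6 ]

Forward elimination:
R2 <- R2 - (-1)*R1:  [  0  -3   1   5   6 ]
R3 <- R3 - (3)*R1:  [   0   -2    5    1  -13 ]
R4 <- R4 - (6)*R1:  [   0   -5    2    4  -42 ]
R3 <- R3 - (2/3)*R2:  [    0     0  13/3  -7/3   -17 ]
R4 <- R4 - (5/3)*R2:  [     0      0    1/3  -13/3    -52 ]
R4 <- R4 - (1/13)*R3:  [       0        0        0   -54/13  -659/13 ]
Row echelon form:
[ 1   0     0      -1        6 ]
[ 0  -3     1       5        6 ]
[ 0   0  13/3    -7/3      -17 ]
[ 0   0     0  -54/13  -659/13 ]

REF = [1 0 0 -1 6; 0 -3 1 5 6; 0 0 13/3 -7/3 -17; 0 0 0 -54/13 -659/13]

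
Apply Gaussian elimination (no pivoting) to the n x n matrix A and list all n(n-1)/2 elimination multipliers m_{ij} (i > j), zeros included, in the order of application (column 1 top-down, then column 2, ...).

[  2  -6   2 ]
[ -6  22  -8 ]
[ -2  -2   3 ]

multipliers: -3, -1, -2

Forward elimination:
R2 <- R2 - (-3)*R1:  [  0   4  -2 ]
R3 <- R3 - (-1)*R1:  [  0  -8   5 ]
R3 <- R3 - (-2)*R2:  [ 0  0  1 ]
Multipliers (in order of application): m_{21} = -3, m_{31} = -1, m_{32} = -2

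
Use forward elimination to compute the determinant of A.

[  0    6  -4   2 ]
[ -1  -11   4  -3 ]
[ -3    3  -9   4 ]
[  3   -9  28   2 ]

Forward elimination:
R1 <-> R2   (pivot in column 1 was zero)
[ -1  -11   4  -3 ]
[  0    6  -4   2 ]
[ -3    3  -9   4 ]
[  3   -9  28   2 ]
R3 <- R3 - (3)*R1:  [   0   36  -21   13 ]
R4 <- R4 - (-3)*R1:  [   0  -42   40   -7 ]
R3 <- R3 - (6)*R2:  [ 0  0  3  1 ]
R4 <- R4 - (-7)*R2:  [  0   0  12   7 ]
R4 <- R4 - (4)*R3:  [ 0  0  0  3 ]
Upper-triangular form:
[ -1  -11   4  -3 ]
[  0    6  -4   2 ]
[  0    0   3   1 ]
[  0    0   0   3 ]
det(A) = (-1)^1 * (-1) * (6) * (3) * (3) = 54  (1 row swap -> sign -1)

det(A) = 54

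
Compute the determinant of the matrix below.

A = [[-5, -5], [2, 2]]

det(A) = 0

Forward elimination:
R2 <- R2 - (-2/5)*R1:  [ 0  0 ]
Upper-triangular form:
[ -5  -5 ]
[  0   0 ]
det(A) = (-1)^0 * (-5) * (0) = 0  (0 row swaps -> sign +1)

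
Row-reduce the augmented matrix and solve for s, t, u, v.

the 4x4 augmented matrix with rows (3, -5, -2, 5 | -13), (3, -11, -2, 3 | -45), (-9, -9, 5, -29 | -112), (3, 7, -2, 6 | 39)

Forward elimination on [A|b]:
R2 <- R2 - (1)*R1:  [   0   -6    0   -2  -32 ]
R3 <- R3 - (-3)*R1:  [    0   -24    -1   -14  -151 ]
R4 <- R4 - (1)*R1:  [  0  12   0   1  52 ]
R3 <- R3 - (4)*R2:  [   0    0   -1   -6  -23 ]
R4 <- R4 - (-2)*R2:  [   0    0    0   -3  -12 ]
Row echelon form:
[ 3  -5  -2   5  |  -13 ]
[ 0  -6   0  -2  |  -32 ]
[ 0   0  -1  -6  |  -23 ]
[ 0   0   0  -3  |  -12 ]
Back-substitution:
v = (-12) / -3 = 4
u = (-23 - (-6)*(4)) / -1 = -1
t = (-32 - (-2)*(4)) / -6 = 4
s = (-13 - (-5)*(4) - (-2)*(-1) - (5)*(4)) / 3 = -5

(-5, 4, -1, 4)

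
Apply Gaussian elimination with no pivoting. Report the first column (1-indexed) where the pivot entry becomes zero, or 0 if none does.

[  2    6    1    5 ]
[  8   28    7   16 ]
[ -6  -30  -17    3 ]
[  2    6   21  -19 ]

first zero-pivot column = 4

Naive forward elimination:
R2 <- R2 - (4)*R1:  [  0   4   3  -4 ]
R3 <- R3 - (-3)*R1:  [   0  -12  -14   18 ]
R4 <- R4 - (1)*R1:  [   0    0   20  -24 ]
R3 <- R3 - (-3)*R2:  [  0   0  -5   6 ]
R4 <- R4 - (-4)*R3:  [ 0  0  0  0 ]
Matrix at this point:
[ 2  6   1   5 ]
[ 0  4   3  -4 ]
[ 0  0  -5   6 ]
[ 0  0   0   0 ]
Pivot entry (4,4) in the last row is zero and there are no rows below to swap with -> zero pivot in column 4 (A is singular).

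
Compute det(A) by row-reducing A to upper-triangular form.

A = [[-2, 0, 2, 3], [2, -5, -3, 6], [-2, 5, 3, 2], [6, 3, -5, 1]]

det(A) = -32

Forward elimination:
R2 <- R2 - (-1)*R1:  [  0  -5  -1   9 ]
R3 <- R3 - (1)*R1:  [  0   5   1  -1 ]
R4 <- R4 - (-3)*R1:  [  0   3   1  10 ]
R3 <- R3 - (-1)*R2:  [ 0  0  0  8 ]
R4 <- R4 - (-3/5)*R2:  [    0     0   2/5  77/5 ]
R3 <-> R4   (pivot in column 3 was zero)
[ -2   0    2     3 ]
[  0  -5   -1     9 ]
[  0   0  2/5  77/5 ]
[  0   0    0     8 ]
Upper-triangular form:
[ -2   0    2     3 ]
[  0  -5   -1     9 ]
[  0   0  2/5  77/5 ]
[  0   0    0     8 ]
det(A) = (-1)^1 * (-2) * (-5) * (2/5) * (8) = -32  (1 row swap -> sign -1)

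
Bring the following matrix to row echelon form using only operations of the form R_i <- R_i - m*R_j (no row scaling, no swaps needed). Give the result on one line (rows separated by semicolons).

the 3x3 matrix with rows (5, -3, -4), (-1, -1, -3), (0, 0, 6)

REF = [5 -3 -4; 0 -8/5 -19/5; 0 0 6]

Forward elimination:
R2 <- R2 - (-1/5)*R1:  [     0   -8/5  -19/5 ]
Row echelon form:
[ 5    -3     -4 ]
[ 0  -8/5  -19/5 ]
[ 0     0      6 ]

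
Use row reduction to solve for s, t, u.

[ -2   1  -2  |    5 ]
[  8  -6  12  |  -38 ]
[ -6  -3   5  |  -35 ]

Forward elimination on [A|b]:
R2 <- R2 - (-4)*R1:  [   0   -2    4  -18 ]
R3 <- R3 - (3)*R1:  [   0   -6   11  -50 ]
R3 <- R3 - (3)*R2:  [  0   0  -1   4 ]
Row echelon form:
[ -2   1  -2  |    5 ]
[  0  -2   4  |  -18 ]
[  0   0  -1  |    4 ]
Back-substitution:
u = (4) / -1 = -4
t = (-18 - (4)*(-4)) / -2 = 1
s = (5 - (1)*(1) - (-2)*(-4)) / -2 = 2

(2, 1, -4)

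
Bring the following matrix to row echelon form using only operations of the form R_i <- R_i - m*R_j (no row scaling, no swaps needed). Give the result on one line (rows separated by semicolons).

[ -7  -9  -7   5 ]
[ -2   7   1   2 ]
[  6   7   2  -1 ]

Forward elimination:
R2 <- R2 - (2/7)*R1:  [    0  67/7     3   4/7 ]
R3 <- R3 - (-6/7)*R1:  [    0  -5/7    -4  23/7 ]
R3 <- R3 - (-5/67)*R2:  [       0        0  -253/67   223/67 ]
Row echelon form:
[ -7    -9       -7       5 ]
[  0  67/7        3     4/7 ]
[  0     0  -253/67  223/67 ]

REF = [-7 -9 -7 5; 0 67/7 3 4/7; 0 0 -253/67 223/67]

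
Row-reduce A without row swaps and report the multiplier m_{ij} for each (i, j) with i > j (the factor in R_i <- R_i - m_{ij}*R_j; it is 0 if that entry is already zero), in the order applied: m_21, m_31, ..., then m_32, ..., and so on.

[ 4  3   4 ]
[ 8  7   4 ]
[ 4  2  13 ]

multipliers: 2, 1, -1

Forward elimination:
R2 <- R2 - (2)*R1:  [  0   1  -4 ]
R3 <- R3 - (1)*R1:  [  0  -1   9 ]
R3 <- R3 - (-1)*R2:  [ 0  0  5 ]
Multipliers (in order of application): m_{21} = 2, m_{31} = 1, m_{32} = -1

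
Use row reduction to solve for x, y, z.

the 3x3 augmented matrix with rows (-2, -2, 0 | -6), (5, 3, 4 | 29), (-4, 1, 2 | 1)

(2, 1, 4)

Forward elimination on [A|b]:
R2 <- R2 - (-5/2)*R1:  [  0  -2   4  14 ]
R3 <- R3 - (2)*R1:  [  0   5   2  13 ]
R3 <- R3 - (-5/2)*R2:  [  0   0  12  48 ]
Row echelon form:
[ -2  -2   0  |  -6 ]
[  0  -2   4  |  14 ]
[  0   0  12  |  48 ]
Back-substitution:
z = (48) / 12 = 4
y = (14 - (4)*(4)) / -2 = 1
x = (-6 - (-2)*(1)) / -2 = 2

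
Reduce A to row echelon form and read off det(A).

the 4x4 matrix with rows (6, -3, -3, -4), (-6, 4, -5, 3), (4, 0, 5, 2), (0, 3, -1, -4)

Forward elimination:
R2 <- R2 - (-1)*R1:  [  0   1  -8  -1 ]
R3 <- R3 - (2/3)*R1:  [    0     2     7  14/3 ]
R3 <- R3 - (2)*R2:  [    0     0    23  20/3 ]
R4 <- R4 - (3)*R2:  [  0   0  23  -1 ]
R4 <- R4 - (1)*R3:  [     0      0      0  -23/3 ]
Upper-triangular form:
[ 6  -3  -3     -4 ]
[ 0   1  -8     -1 ]
[ 0   0  23   20/3 ]
[ 0   0   0  -23/3 ]
det(A) = (-1)^0 * (6) * (1) * (23) * (-23/3) = -1058  (0 row swaps -> sign +1)

det(A) = -1058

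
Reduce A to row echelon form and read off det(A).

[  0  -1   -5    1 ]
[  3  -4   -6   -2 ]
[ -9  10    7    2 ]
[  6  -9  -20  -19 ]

Forward elimination:
R1 <-> R2   (pivot in column 1 was zero)
[  3  -4   -6   -2 ]
[  0  -1   -5    1 ]
[ -9  10    7    2 ]
[  6  -9  -20  -19 ]
R3 <- R3 - (-3)*R1:  [   0   -2  -11   -4 ]
R4 <- R4 - (2)*R1:  [   0   -1   -8  -15 ]
R3 <- R3 - (2)*R2:  [  0   0  -1  -6 ]
R4 <- R4 - (1)*R2:  [   0    0   -3  -16 ]
R4 <- R4 - (3)*R3:  [ 0  0  0  2 ]
Upper-triangular form:
[ 3  -4  -6  -2 ]
[ 0  -1  -5   1 ]
[ 0   0  -1  -6 ]
[ 0   0   0   2 ]
det(A) = (-1)^1 * (3) * (-1) * (-1) * (2) = -6  (1 row swap -> sign -1)

det(A) = -6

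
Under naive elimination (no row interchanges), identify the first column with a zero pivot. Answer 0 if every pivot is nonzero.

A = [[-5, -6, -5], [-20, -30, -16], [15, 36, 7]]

Naive forward elimination:
R2 <- R2 - (4)*R1:  [  0  -6   4 ]
R3 <- R3 - (-3)*R1:  [  0  18  -8 ]
R3 <- R3 - (-3)*R2:  [ 0  0  4 ]
All pivots nonzero; naive elimination completes without hitting a zero pivot.

first zero-pivot column = 0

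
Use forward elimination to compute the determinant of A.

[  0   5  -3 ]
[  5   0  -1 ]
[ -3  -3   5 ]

det(A) = -65

Forward elimination:
R1 <-> R2   (pivot in column 1 was zero)
[  5   0  -1 ]
[  0   5  -3 ]
[ -3  -3   5 ]
R3 <- R3 - (-3/5)*R1:  [    0    -3  22/5 ]
R3 <- R3 - (-3/5)*R2:  [    0     0  13/5 ]
Upper-triangular form:
[ 5  0    -1 ]
[ 0  5    -3 ]
[ 0  0  13/5 ]
det(A) = (-1)^1 * (5) * (5) * (13/5) = -65  (1 row swap -> sign -1)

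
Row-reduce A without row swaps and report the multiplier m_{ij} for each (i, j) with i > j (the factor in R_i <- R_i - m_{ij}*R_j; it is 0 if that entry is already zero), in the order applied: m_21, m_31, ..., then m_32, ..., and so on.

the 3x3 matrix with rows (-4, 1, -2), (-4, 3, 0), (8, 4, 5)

multipliers: 1, -2, 3

Forward elimination:
R2 <- R2 - (1)*R1:  [ 0  2  2 ]
R3 <- R3 - (-2)*R1:  [ 0  6  1 ]
R3 <- R3 - (3)*R2:  [  0   0  -5 ]
Multipliers (in order of application): m_{21} = 1, m_{31} = -2, m_{32} = 3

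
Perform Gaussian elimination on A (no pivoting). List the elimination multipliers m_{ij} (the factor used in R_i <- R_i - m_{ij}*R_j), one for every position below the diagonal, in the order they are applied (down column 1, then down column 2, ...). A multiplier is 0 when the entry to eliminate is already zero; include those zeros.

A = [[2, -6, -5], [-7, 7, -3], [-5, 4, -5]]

multipliers: -7/2, -5/2, 11/14

Forward elimination:
R2 <- R2 - (-7/2)*R1:  [     0    -14  -41/2 ]
R3 <- R3 - (-5/2)*R1:  [     0    -11  -35/2 ]
R3 <- R3 - (11/14)*R2:  [      0       0  -39/28 ]
Multipliers (in order of application): m_{21} = -7/2, m_{31} = -5/2, m_{32} = 11/14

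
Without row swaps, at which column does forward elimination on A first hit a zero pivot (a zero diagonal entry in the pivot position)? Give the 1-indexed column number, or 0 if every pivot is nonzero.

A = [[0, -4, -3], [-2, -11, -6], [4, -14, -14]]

first zero-pivot column = 1

Naive forward elimination:
Pivot entry (1,1) is zero but row 2 has -2 in column 1 -> naive elimination stops; a row interchange (e.g. R1 <-> R2) would be required here.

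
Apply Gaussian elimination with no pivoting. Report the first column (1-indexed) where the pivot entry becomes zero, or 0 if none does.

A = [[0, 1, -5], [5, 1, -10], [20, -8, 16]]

Naive forward elimination:
Pivot entry (1,1) is zero but row 2 has 5 in column 1 -> naive elimination stops; a row interchange (e.g. R1 <-> R2) would be required here.

first zero-pivot column = 1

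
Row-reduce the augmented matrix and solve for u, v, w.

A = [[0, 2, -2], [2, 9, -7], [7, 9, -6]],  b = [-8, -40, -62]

Forward elimination on [A|b]:
R1 <-> R2   (pivot in column 1 was zero)
[ 2  9  -7  -40 ]
[ 0  2  -2   -8 ]
[ 7  9  -6  -62 ]
R3 <- R3 - (7/2)*R1:  [     0  -45/2   37/2     78 ]
R3 <- R3 - (-45/4)*R2:  [   0    0   -4  -12 ]
Row echelon form:
[ 2  9  -7  |  -40 ]
[ 0  2  -2  |   -8 ]
[ 0  0  -4  |  -12 ]
Back-substitution:
w = (-12) / -4 = 3
v = (-8 - (-2)*(3)) / 2 = -1
u = (-40 - (9)*(-1) - (-7)*(3)) / 2 = -5

(-5, -1, 3)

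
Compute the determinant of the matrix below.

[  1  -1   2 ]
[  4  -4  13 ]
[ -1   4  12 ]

Forward elimination:
R2 <- R2 - (4)*R1:  [ 0  0  5 ]
R3 <- R3 - (-1)*R1:  [  0   3  14 ]
R2 <-> R3   (pivot in column 2 was zero)
[ 1  -1   2 ]
[ 0   3  14 ]
[ 0   0   5 ]
Upper-triangular form:
[ 1  -1   2 ]
[ 0   3  14 ]
[ 0   0   5 ]
det(A) = (-1)^1 * (1) * (3) * (5) = -15  (1 row swap -> sign -1)

det(A) = -15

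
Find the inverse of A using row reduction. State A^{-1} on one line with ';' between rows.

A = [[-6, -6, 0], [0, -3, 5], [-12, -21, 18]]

Gauss-Jordan on [A | I]:
R1 <- (1/-6)*R1:  [    1     1     0  |  -1/6     0     0 ]
R3 <- R3 - (-12)*R1:  [  0  -9  18  |  -2   0   1 ]
R2 <- (1/-3)*R2:  [    0     1  -5/3  |     0  -1/3     0 ]
R1 <- R1 - (1)*R2:  [    1     0   5/3  |  -1/6   1/3     0 ]
R3 <- R3 - (-9)*R2:  [  0   0   3  |  -2  -3   1 ]
R3 <- (1/3)*R3:  [    0     0     1  |  -2/3    -1   1/3 ]
R1 <- R1 - (5/3)*R3:  [     1      0      0  |  17/18      2   -5/9 ]
R2 <- R2 - (-5/3)*R3:  [     0      1      0  |  -10/9     -2    5/9 ]
Right block of [I | A^{-1}] is the inverse:
[ 17/18   2  -5/9 ]
[ -10/9  -2   5/9 ]
[  -2/3  -1   1/3 ]

inverse = [17/18 2 -5/9; -10/9 -2 5/9; -2/3 -1 1/3]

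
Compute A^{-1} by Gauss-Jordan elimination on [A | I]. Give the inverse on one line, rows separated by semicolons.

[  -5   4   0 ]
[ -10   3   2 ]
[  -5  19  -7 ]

inverse = [59/25 -28/25 -8/25; 16/5 -7/5 -2/5; 7 -3 -1]

Gauss-Jordan on [A | I]:
R1 <- (1/-5)*R1:  [    1  -4/5     0  |  -1/5     0     0 ]
R2 <- R2 - (-10)*R1:  [  0  -5   2  |  -2   1   0 ]
R3 <- R3 - (-5)*R1:  [  0  15  -7  |  -1   0   1 ]
R2 <- (1/-5)*R2:  [    0     1  -2/5  |   2/5  -1/5     0 ]
R1 <- R1 - (-4/5)*R2:  [     1      0  -8/25  |   3/25  -4/25      0 ]
R3 <- R3 - (15)*R2:  [  0   0  -1  |  -7   3   1 ]
R3 <- (1/-1)*R3:  [  0   0   1  |   7  -3  -1 ]
R1 <- R1 - (-8/25)*R3:  [      1       0       0  |   59/25  -28/25   -8/25 ]
R2 <- R2 - (-2/5)*R3:  [    0     1     0  |  16/5  -7/5  -2/5 ]
Right block of [I | A^{-1}] is the inverse:
[ 59/25  -28/25  -8/25 ]
[  16/5    -7/5   -2/5 ]
[     7      -3     -1 ]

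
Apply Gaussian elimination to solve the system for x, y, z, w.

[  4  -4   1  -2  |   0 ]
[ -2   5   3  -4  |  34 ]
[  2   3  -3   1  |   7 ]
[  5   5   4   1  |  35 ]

(2, 4, 2, -3)

Forward elimination on [A|b]:
R2 <- R2 - (-1/2)*R1:  [   0    3  7/2   -5   34 ]
R3 <- R3 - (1/2)*R1:  [    0     5  -7/2     2     7 ]
R4 <- R4 - (5/4)*R1:  [    0    10  11/4   7/2    35 ]
R3 <- R3 - (5/3)*R2:  [      0       0   -28/3    31/3  -149/3 ]
R4 <- R4 - (10/3)*R2:  [       0        0  -107/12    121/6   -235/3 ]
R4 <- R4 - (107/112)*R3:  [         0          0          0   1153/112  -3459/112 ]
Row echelon form:
[ 4  -4      1        -2  |          0 ]
[ 0   3    7/2        -5  |         34 ]
[ 0   0  -28/3      31/3  |     -149/3 ]
[ 0   0      0  1153/112  |  -3459/112 ]
Back-substitution:
w = (-3459/112) / (1153/112) = -3
z = (-149/3 - (31/3)*(-3)) / (-28/3) = 2
y = (34 - (7/2)*(2) - (-5)*(-3)) / 3 = 4
x = (0 - (-4)*(4) - (1)*(2) - (-2)*(-3)) / 4 = 2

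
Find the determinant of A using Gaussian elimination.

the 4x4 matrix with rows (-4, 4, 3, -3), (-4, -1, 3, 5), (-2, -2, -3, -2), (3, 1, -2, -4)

det(A) = 21

Forward elimination:
R2 <- R2 - (1)*R1:  [  0  -5   0   8 ]
R3 <- R3 - (1/2)*R1:  [    0    -4  -9/2  -1/2 ]
R4 <- R4 - (-3/4)*R1:  [     0      4    1/4  -25/4 ]
R3 <- R3 - (4/5)*R2:  [      0       0    -9/2  -69/10 ]
R4 <- R4 - (-4/5)*R2:  [    0     0   1/4  3/20 ]
R4 <- R4 - (-1/18)*R3:  [     0      0      0  -7/30 ]
Upper-triangular form:
[ -4   4     3      -3 ]
[  0  -5     0       8 ]
[  0   0  -9/2  -69/10 ]
[  0   0     0   -7/30 ]
det(A) = (-1)^0 * (-4) * (-5) * (-9/2) * (-7/30) = 21  (0 row swaps -> sign +1)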